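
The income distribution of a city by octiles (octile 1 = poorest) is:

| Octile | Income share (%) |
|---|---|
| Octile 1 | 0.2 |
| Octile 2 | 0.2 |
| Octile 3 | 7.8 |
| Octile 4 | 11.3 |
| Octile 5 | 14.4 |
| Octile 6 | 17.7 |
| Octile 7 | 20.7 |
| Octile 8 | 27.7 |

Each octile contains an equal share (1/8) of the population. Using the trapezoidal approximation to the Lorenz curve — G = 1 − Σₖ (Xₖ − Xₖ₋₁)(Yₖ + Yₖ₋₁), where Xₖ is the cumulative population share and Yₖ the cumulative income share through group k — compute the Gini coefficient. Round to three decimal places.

0.410

Cumulative income shares Yₖ: 0.0020, 0.0040, 0.0820, 0.1950, 0.3390, 0.5160, 0.7230, 1.0000
Σ (Xₖ−Xₖ₋₁)(Yₖ+Yₖ₋₁) = (1/8)(0.0020+0.0000) + (1/8)(0.0040+0.0020) + (1/8)(0.0820+0.0040) + (1/8)(0.1950+0.0820) + (1/8)(0.3390+0.1950) + (1/8)(0.5160+0.3390) + (1/8)(0.7230+0.5160) + (1/8)(1.0000+0.7230)
  = 0.0003 + 0.0008 + 0.0108 + 0.0346 + 0.0668 + 0.1069 + 0.1549 + 0.2154 = 0.5902
G = 1 − 0.5902 = 0.4098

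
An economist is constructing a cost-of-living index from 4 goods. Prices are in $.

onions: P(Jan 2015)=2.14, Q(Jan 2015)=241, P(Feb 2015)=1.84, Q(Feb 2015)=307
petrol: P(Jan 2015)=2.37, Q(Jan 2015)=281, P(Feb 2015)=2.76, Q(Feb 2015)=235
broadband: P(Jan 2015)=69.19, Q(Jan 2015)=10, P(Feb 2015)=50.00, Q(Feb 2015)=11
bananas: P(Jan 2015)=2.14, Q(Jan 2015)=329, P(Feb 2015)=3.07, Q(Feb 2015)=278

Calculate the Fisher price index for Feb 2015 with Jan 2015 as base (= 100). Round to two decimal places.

103.83

Laspeyres component (base-period weights):
ΣP(Feb 2015)Q(Jan 2015) = 1.84×241 + 2.76×281 + 50.00×10 + 3.07×329 = 443.44 + 775.56 + 500 + 1010.03 = 2729.03
ΣP(Jan 2015)Q(Jan 2015) = 2.14×241 + 2.37×281 + 69.19×10 + 2.14×329 = 515.74 + 665.97 + 691.9 + 704.06 = 2577.67
L = 2729.03 / 2577.67 × 100 = 105.8720
Paasche component (current-period weights):
ΣP(Feb 2015)Q(Feb 2015) = 1.84×307 + 2.76×235 + 50.00×11 + 3.07×278 = 564.88 + 648.6 + 550 + 853.46 = 2616.94
ΣP(Jan 2015)Q(Feb 2015) = 2.14×307 + 2.37×235 + 69.19×11 + 2.14×278 = 656.98 + 556.95 + 761.09 + 594.92 = 2569.94
P = 2616.94 / 2569.94 × 100 = 101.8288
Fisher = √(L × P) = √(105.8720 × 101.8288) = 103.8307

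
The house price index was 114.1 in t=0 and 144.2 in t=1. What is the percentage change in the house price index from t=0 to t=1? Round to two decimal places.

Change = (144.2 − 114.1) / 114.1 × 100
       = 30.1 / 114.1 × 100 = 26.3804%

26.38%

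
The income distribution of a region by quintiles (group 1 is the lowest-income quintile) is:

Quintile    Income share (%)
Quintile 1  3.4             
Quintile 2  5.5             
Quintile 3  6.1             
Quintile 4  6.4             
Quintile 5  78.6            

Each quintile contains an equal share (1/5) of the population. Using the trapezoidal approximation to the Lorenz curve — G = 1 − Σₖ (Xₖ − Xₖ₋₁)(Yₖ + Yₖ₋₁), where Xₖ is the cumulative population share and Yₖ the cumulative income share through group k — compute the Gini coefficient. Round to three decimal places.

Cumulative income shares Yₖ: 0.0340, 0.0890, 0.1500, 0.2140, 1.0000
Σ (Xₖ−Xₖ₋₁)(Yₖ+Yₖ₋₁) = (1/5)(0.0340+0.0000) + (1/5)(0.0890+0.0340) + (1/5)(0.1500+0.0890) + (1/5)(0.2140+0.1500) + (1/5)(1.0000+0.2140)
  = 0.0068 + 0.0246 + 0.0478 + 0.0728 + 0.2428 = 0.3948
G = 1 − 0.3948 = 0.6052

0.605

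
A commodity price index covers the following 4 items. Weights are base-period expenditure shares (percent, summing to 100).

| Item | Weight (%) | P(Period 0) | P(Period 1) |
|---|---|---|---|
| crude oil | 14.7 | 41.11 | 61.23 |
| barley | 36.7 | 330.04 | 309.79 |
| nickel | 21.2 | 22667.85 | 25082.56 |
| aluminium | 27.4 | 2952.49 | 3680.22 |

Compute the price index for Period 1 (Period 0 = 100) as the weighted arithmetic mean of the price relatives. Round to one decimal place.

crude oil: 14.7 × (61.23/41.11) = 14.7 × 1.489419 = 21.8945
barley: 36.7 × (309.79/330.04) = 36.7 × 0.938644 = 34.4482
nickel: 21.2 × (25082.56/22667.85) = 21.2 × 1.106526 = 23.4583
aluminium: 27.4 × (3680.22/2952.49) = 27.4 × 1.246480 = 34.1536
Index = Σ wᵢ·(p₁ᵢ/p₀ᵢ) = 21.8945 + 34.4482 + 23.4583 + 34.1536 = 113.9546

114.0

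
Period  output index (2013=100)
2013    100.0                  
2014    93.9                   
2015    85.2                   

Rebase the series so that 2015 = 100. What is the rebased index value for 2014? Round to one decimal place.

Rebased(2014) = 93.9 / 85.2 × 100 = 110.2113

110.2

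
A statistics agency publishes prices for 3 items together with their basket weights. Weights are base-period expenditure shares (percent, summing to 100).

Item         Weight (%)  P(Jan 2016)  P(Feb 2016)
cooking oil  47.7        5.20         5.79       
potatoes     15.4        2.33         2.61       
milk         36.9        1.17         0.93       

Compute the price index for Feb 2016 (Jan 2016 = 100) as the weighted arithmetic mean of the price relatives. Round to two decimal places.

cooking oil: 47.7 × (5.79/5.20) = 47.7 × 1.113462 = 53.1121
potatoes: 15.4 × (2.61/2.33) = 15.4 × 1.120172 = 17.2506
milk: 36.9 × (0.93/1.17) = 36.9 × 0.794872 = 29.3308
Index = Σ wᵢ·(p₁ᵢ/p₀ᵢ) = 53.1121 + 17.2506 + 29.3308 = 99.6935

99.69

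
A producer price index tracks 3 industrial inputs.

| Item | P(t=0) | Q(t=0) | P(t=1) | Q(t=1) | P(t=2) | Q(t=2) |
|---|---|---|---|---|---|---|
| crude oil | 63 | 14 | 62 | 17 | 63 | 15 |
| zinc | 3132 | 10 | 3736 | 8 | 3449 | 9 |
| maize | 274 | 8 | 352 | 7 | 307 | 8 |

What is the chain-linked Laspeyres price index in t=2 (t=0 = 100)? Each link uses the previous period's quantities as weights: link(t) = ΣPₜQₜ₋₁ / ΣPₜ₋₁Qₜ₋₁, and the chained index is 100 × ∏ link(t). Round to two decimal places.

Link t=0→t=1:
ΣP(t=1)Q(t=0) = 62×14 + 3736×10 + 352×8 = 868 + 37360 + 2816 = 41044
ΣP(t=0)Q(t=0) = 63×14 + 3132×10 + 274×8 = 882 + 31320 + 2192 = 34394
link = 41044/34394 = 1.193348
Link t=1→t=2:
ΣP(t=2)Q(t=1) = 63×17 + 3449×8 + 307×7 = 1071 + 27592 + 2149 = 30812
ΣP(t=1)Q(t=1) = 62×17 + 3736×8 + 352×7 = 1054 + 29888 + 2464 = 33406
link = 30812/33406 = 0.922349
Chained index = 100 × 1.193348 × 0.922349 = 110.0683

110.07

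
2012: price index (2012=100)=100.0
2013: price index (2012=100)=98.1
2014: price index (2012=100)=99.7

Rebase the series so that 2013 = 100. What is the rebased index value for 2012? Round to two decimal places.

101.94

Rebased(2012) = 100.0 / 98.1 × 100 = 101.9368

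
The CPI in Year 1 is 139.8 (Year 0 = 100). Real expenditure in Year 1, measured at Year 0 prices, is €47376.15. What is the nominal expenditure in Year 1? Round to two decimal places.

Nominal = Real × (Index/100) = 47376.15 × (139.8/100)
        = 47376.15 × 1.398 = 66231.8577

66231.86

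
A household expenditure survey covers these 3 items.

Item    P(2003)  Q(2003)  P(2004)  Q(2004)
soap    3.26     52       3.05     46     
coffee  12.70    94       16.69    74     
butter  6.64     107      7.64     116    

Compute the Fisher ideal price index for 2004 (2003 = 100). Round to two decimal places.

Laspeyres component (base-period weights):
ΣP(2004)Q(2003) = 3.05×52 + 16.69×94 + 7.64×107 = 158.6 + 1568.86 + 817.48 = 2544.94
ΣP(2003)Q(2003) = 3.26×52 + 12.70×94 + 6.64×107 = 169.52 + 1193.8 + 710.48 = 2073.8
L = 2544.94 / 2073.8 × 100 = 122.7187
Paasche component (current-period weights):
ΣP(2004)Q(2004) = 3.05×46 + 16.69×74 + 7.64×116 = 140.3 + 1235.06 + 886.24 = 2261.6
ΣP(2003)Q(2004) = 3.26×46 + 12.70×74 + 6.64×116 = 149.96 + 939.8 + 770.24 = 1860
P = 2261.6 / 1860 × 100 = 121.5914
Fisher = √(L × P) = √(122.7187 × 121.5914) = 122.1537

122.15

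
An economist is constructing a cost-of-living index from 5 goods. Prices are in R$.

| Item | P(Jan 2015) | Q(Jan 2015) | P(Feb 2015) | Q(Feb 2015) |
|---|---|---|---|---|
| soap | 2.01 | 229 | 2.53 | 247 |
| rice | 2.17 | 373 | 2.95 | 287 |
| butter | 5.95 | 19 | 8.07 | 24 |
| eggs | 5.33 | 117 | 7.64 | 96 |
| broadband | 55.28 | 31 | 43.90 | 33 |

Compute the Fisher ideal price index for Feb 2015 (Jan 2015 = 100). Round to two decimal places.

Laspeyres component (base-period weights):
ΣP(Feb 2015)Q(Jan 2015) = 2.53×229 + 2.95×373 + 8.07×19 + 7.64×117 + 43.90×31 = 579.37 + 1100.35 + 153.33 + 893.88 + 1360.9 = 4087.83
ΣP(Jan 2015)Q(Jan 2015) = 2.01×229 + 2.17×373 + 5.95×19 + 5.33×117 + 55.28×31 = 460.29 + 809.41 + 113.05 + 623.61 + 1713.68 = 3720.04
L = 4087.83 / 3720.04 × 100 = 109.8867
Paasche component (current-period weights):
ΣP(Feb 2015)Q(Feb 2015) = 2.53×247 + 2.95×287 + 8.07×24 + 7.64×96 + 43.90×33 = 624.91 + 846.65 + 193.68 + 733.44 + 1448.7 = 3847.38
ΣP(Jan 2015)Q(Feb 2015) = 2.01×247 + 2.17×287 + 5.95×24 + 5.33×96 + 55.28×33 = 496.47 + 622.79 + 142.8 + 511.68 + 1824.24 = 3597.98
P = 3847.38 / 3597.98 × 100 = 106.9317
Fisher = √(L × P) = √(109.8867 × 106.9317) = 108.3991

108.40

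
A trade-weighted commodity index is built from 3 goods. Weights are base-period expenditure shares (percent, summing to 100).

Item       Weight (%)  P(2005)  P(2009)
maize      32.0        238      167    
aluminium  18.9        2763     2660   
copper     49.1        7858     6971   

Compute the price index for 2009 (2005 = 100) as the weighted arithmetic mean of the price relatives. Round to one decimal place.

84.2

maize: 32.0 × (167/238) = 32.0 × 0.701681 = 22.4538
aluminium: 18.9 × (2660/2763) = 18.9 × 0.962722 = 18.1954
copper: 49.1 × (6971/7858) = 49.1 × 0.887121 = 43.5577
Index = Σ wᵢ·(p₁ᵢ/p₀ᵢ) = 22.4538 + 18.1954 + 43.5577 = 84.2069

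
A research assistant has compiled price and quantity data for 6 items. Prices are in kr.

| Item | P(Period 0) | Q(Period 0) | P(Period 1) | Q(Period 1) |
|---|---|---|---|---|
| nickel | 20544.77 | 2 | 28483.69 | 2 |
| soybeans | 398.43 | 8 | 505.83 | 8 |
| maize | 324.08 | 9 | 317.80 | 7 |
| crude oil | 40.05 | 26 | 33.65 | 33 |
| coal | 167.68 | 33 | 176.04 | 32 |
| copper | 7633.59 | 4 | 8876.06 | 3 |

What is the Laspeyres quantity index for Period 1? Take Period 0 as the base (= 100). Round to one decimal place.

90.3

Laspeyres quantity index uses base-period prices as weights.
ΣP(Period 0)·Q(Period 1) = 20544.77×2 + 398.43×8 + 324.08×7 + 40.05×33 + 167.68×32 + 7633.59×3 = 41089.54 + 3187.44 + 2268.56 + 1321.65 + 5365.76 + 22900.77 = 76133.72
ΣP(Period 0)·Q(Period 0) = 20544.77×2 + 398.43×8 + 324.08×9 + 40.05×26 + 167.68×33 + 7633.59×4 = 41089.54 + 3187.44 + 2916.72 + 1041.3 + 5533.44 + 30534.36 = 84302.8
Index = 76133.72 / 84302.8 × 100 = 90.3098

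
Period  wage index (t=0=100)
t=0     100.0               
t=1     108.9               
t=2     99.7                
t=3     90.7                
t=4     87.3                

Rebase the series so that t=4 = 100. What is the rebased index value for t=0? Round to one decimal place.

114.5

Rebased(t=0) = 100.0 / 87.3 × 100 = 114.5475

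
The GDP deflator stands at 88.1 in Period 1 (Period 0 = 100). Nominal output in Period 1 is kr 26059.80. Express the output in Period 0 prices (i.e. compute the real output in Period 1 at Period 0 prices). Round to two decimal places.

Real = Nominal ÷ (Index/100) = 26059.80 ÷ (88.1/100)
     = 26059.80 ÷ 0.881 = 29579.7957

29579.80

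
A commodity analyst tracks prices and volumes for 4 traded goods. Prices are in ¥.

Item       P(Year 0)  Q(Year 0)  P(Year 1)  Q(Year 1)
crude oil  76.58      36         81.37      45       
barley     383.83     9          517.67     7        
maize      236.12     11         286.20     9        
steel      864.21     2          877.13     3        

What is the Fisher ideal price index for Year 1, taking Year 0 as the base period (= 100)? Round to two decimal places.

Laspeyres component (base-period weights):
ΣP(Year 1)Q(Year 0) = 81.37×36 + 517.67×9 + 286.20×11 + 877.13×2 = 2929.32 + 4659.03 + 3148.2 + 1754.26 = 12490.81
ΣP(Year 0)Q(Year 0) = 76.58×36 + 383.83×9 + 236.12×11 + 864.21×2 = 2756.88 + 3454.47 + 2597.32 + 1728.42 = 10537.09
L = 12490.81 / 10537.09 × 100 = 118.5414
Paasche component (current-period weights):
ΣP(Year 1)Q(Year 1) = 81.37×45 + 517.67×7 + 286.20×9 + 877.13×3 = 3661.65 + 3623.69 + 2575.8 + 2631.39 = 12492.53
ΣP(Year 0)Q(Year 1) = 76.58×45 + 383.83×7 + 236.12×9 + 864.21×3 = 3446.1 + 2686.81 + 2125.08 + 2592.63 = 10850.62
P = 12492.53 / 10850.62 × 100 = 115.1319
Fisher = √(L × P) = √(118.5414 × 115.1319) = 116.8242

116.82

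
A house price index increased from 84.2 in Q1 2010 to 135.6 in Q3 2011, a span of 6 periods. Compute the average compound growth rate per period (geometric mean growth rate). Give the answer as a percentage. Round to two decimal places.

8.27%

Growth factor = (135.6/84.2)^(1/6) = (1.610451)^(1/6) = 1.082658
Growth rate = 1.082658 − 1 = 0.082658 = 8.2658%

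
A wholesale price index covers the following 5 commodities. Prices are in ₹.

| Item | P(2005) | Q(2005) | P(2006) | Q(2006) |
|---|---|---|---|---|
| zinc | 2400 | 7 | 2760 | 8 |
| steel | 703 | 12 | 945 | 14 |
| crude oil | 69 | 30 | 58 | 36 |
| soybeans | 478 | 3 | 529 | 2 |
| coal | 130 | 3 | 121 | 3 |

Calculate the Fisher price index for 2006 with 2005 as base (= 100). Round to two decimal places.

Laspeyres component (base-period weights):
ΣP(2006)Q(2005) = 2760×7 + 945×12 + 58×30 + 529×3 + 121×3 = 19320 + 11340 + 1740 + 1587 + 363 = 34350
ΣP(2005)Q(2005) = 2400×7 + 703×12 + 69×30 + 478×3 + 130×3 = 16800 + 8436 + 2070 + 1434 + 390 = 29130
L = 34350 / 29130 × 100 = 117.9197
Paasche component (current-period weights):
ΣP(2006)Q(2006) = 2760×8 + 945×14 + 58×36 + 529×2 + 121×3 = 22080 + 13230 + 2088 + 1058 + 363 = 38819
ΣP(2005)Q(2006) = 2400×8 + 703×14 + 69×36 + 478×2 + 130×3 = 19200 + 9842 + 2484 + 956 + 390 = 32872
P = 38819 / 32872 × 100 = 118.0914
Fisher = √(L × P) = √(117.9197 × 118.0914) = 118.0055

118.01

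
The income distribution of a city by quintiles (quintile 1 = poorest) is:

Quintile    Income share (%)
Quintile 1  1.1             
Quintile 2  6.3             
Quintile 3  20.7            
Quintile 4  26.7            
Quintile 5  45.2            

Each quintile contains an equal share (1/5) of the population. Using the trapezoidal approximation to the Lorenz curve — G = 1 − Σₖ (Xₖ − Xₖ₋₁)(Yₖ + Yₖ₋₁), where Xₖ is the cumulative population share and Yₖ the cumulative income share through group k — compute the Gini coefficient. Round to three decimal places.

0.434

Cumulative income shares Yₖ: 0.0110, 0.0740, 0.2810, 0.5480, 1.0000
Σ (Xₖ−Xₖ₋₁)(Yₖ+Yₖ₋₁) = (1/5)(0.0110+0.0000) + (1/5)(0.0740+0.0110) + (1/5)(0.2810+0.0740) + (1/5)(0.5480+0.2810) + (1/5)(1.0000+0.5480)
  = 0.0022 + 0.0170 + 0.0710 + 0.1658 + 0.3096 = 0.5656
G = 1 − 0.5656 = 0.4344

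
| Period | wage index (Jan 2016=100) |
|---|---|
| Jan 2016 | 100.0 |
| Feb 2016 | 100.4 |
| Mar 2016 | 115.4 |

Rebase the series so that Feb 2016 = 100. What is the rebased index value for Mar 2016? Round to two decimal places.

114.94

Rebased(Mar 2016) = 115.4 / 100.4 × 100 = 114.9402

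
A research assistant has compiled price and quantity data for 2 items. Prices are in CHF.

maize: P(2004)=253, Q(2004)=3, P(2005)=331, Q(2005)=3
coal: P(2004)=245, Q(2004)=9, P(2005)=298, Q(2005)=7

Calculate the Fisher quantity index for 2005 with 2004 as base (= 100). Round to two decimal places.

83.63

Laspeyres component (base-period weights):
ΣP(2004)Q(2005) = 253×3 + 245×7 = 759 + 1715 = 2474
ΣP(2004)Q(2004) = 253×3 + 245×9 = 759 + 2205 = 2964
L = 2474 / 2964 × 100 = 83.4683
Paasche component (current-period weights):
ΣP(2005)Q(2005) = 331×3 + 298×7 = 993 + 2086 = 3079
ΣP(2005)Q(2004) = 331×3 + 298×9 = 993 + 2682 = 3675
P = 3079 / 3675 × 100 = 83.7823
Fisher = √(L × P) = √(83.4683 × 83.7823) = 83.6252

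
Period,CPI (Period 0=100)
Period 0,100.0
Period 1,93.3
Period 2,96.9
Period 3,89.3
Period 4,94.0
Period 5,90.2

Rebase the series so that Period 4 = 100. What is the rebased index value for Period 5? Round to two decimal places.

95.96

Rebased(Period 5) = 90.2 / 94.0 × 100 = 95.9574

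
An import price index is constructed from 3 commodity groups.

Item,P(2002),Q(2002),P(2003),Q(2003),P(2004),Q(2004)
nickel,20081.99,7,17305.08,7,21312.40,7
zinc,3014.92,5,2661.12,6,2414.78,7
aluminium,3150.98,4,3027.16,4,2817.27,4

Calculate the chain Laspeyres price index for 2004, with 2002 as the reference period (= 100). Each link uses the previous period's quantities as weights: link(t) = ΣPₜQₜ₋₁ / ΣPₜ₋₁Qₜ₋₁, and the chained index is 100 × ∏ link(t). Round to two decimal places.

102.12

Link 2002→2003:
ΣP(2003)Q(2002) = 17305.08×7 + 2661.12×5 + 3027.16×4 = 121135.56 + 13305.6 + 12108.64 = 146549.8
ΣP(2002)Q(2002) = 20081.99×7 + 3014.92×5 + 3150.98×4 = 140573.93 + 15074.6 + 12603.92 = 168252.45
link = 146549.8/168252.45 = 0.871011
Link 2003→2004:
ΣP(2004)Q(2003) = 21312.40×7 + 2414.78×6 + 2817.27×4 = 149186.8 + 14488.68 + 11269.08 = 174944.56
ΣP(2003)Q(2003) = 17305.08×7 + 2661.12×6 + 3027.16×4 = 121135.56 + 15966.72 + 12108.64 = 149210.92
link = 174944.56/149210.92 = 1.172465
Chained index = 100 × 0.871011 × 1.172465 = 102.1230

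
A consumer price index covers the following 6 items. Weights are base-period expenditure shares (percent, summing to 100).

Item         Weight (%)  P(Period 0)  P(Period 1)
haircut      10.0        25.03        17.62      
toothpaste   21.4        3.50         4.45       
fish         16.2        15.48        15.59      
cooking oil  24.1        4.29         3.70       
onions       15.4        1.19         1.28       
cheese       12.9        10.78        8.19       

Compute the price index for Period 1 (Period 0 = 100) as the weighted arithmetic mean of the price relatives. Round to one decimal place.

97.7

haircut: 10.0 × (17.62/25.03) = 10.0 × 0.703955 = 7.0396
toothpaste: 21.4 × (4.45/3.50) = 21.4 × 1.271429 = 27.2086
fish: 16.2 × (15.59/15.48) = 16.2 × 1.007106 = 16.3151
cooking oil: 24.1 × (3.70/4.29) = 24.1 × 0.862471 = 20.7855
onions: 15.4 × (1.28/1.19) = 15.4 × 1.075630 = 16.5647
cheese: 12.9 × (8.19/10.78) = 12.9 × 0.759740 = 9.8006
Index = Σ wᵢ·(p₁ᵢ/p₀ᵢ) = 7.0396 + 27.2086 + 16.3151 + 20.7855 + 16.5647 + 9.8006 = 97.7141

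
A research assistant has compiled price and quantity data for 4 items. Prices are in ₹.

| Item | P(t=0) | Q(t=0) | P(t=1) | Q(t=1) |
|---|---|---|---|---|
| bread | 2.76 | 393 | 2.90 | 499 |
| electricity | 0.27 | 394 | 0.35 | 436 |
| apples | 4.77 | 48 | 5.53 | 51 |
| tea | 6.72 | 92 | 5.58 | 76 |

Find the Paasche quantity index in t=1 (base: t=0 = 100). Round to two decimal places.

Paasche quantity index uses current-period prices as weights.
ΣP(t=1)·Q(t=1) = 2.90×499 + 0.35×436 + 5.53×51 + 5.58×76 = 1447.1 + 152.6 + 282.03 + 424.08 = 2305.81
ΣP(t=1)·Q(t=0) = 2.90×393 + 0.35×394 + 5.53×48 + 5.58×92 = 1139.7 + 137.9 + 265.44 + 513.36 = 2056.4
Index = 2305.81 / 2056.4 × 100 = 112.1285

112.13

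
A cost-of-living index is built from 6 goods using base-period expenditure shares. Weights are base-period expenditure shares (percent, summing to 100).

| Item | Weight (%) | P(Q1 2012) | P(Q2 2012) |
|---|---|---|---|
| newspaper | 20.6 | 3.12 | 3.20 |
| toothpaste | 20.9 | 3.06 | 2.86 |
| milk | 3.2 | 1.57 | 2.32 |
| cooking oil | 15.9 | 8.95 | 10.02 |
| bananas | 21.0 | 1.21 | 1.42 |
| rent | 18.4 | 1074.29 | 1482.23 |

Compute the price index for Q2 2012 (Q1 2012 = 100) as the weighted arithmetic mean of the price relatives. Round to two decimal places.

newspaper: 20.6 × (3.20/3.12) = 20.6 × 1.025641 = 21.1282
toothpaste: 20.9 × (2.86/3.06) = 20.9 × 0.934641 = 19.5340
milk: 3.2 × (2.32/1.57) = 3.2 × 1.477707 = 4.7287
cooking oil: 15.9 × (10.02/8.95) = 15.9 × 1.119553 = 17.8009
bananas: 21.0 × (1.42/1.21) = 21.0 × 1.173554 = 24.6446
rent: 18.4 × (1482.23/1074.29) = 18.4 × 1.379730 = 25.3870
Index = Σ wᵢ·(p₁ᵢ/p₀ᵢ) = 21.1282 + 19.5340 + 4.7287 + 17.8009 + 24.6446 + 25.3870 = 113.2234

113.22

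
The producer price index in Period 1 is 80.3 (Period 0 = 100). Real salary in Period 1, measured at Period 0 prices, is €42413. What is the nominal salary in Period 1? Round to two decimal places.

Nominal = Real × (Index/100) = 42413 × (80.3/100)
        = 42413 × 0.803 = 34057.6390

34057.64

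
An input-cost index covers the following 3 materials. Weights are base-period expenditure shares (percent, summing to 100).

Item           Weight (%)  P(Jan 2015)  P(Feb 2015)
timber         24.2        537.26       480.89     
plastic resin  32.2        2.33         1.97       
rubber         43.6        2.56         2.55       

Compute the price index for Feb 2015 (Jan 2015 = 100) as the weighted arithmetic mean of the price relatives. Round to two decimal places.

timber: 24.2 × (480.89/537.26) = 24.2 × 0.895079 = 21.6609
plastic resin: 32.2 × (1.97/2.33) = 32.2 × 0.845494 = 27.2249
rubber: 43.6 × (2.55/2.56) = 43.6 × 0.996094 = 43.4297
Index = Σ wᵢ·(p₁ᵢ/p₀ᵢ) = 21.6609 + 27.2249 + 43.4297 = 92.3155

92.32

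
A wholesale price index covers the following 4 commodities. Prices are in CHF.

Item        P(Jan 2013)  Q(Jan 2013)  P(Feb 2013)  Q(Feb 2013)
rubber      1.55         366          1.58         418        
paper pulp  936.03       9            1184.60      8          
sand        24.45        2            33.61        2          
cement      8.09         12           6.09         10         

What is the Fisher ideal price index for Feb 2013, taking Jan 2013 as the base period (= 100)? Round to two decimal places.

124.36

Laspeyres component (base-period weights):
ΣP(Feb 2013)Q(Jan 2013) = 1.58×366 + 1184.60×9 + 33.61×2 + 6.09×12 = 578.28 + 10661.4 + 67.22 + 73.08 = 11379.98
ΣP(Jan 2013)Q(Jan 2013) = 1.55×366 + 936.03×9 + 24.45×2 + 8.09×12 = 567.3 + 8424.27 + 48.9 + 97.08 = 9137.55
L = 11379.98 / 9137.55 × 100 = 124.5408
Paasche component (current-period weights):
ΣP(Feb 2013)Q(Feb 2013) = 1.58×418 + 1184.60×8 + 33.61×2 + 6.09×10 = 660.44 + 9476.8 + 67.22 + 60.9 = 10265.36
ΣP(Jan 2013)Q(Feb 2013) = 1.55×418 + 936.03×8 + 24.45×2 + 8.09×10 = 647.9 + 7488.24 + 48.9 + 80.9 = 8265.94
P = 10265.36 / 8265.94 × 100 = 124.1887
Fisher = √(L × P) = √(124.5408 × 124.1887) = 124.3646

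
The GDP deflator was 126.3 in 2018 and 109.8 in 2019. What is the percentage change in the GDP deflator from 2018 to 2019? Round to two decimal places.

Change = (109.8 − 126.3) / 126.3 × 100
       = -16.5 / 126.3 × 100 = -13.0641%

-13.06%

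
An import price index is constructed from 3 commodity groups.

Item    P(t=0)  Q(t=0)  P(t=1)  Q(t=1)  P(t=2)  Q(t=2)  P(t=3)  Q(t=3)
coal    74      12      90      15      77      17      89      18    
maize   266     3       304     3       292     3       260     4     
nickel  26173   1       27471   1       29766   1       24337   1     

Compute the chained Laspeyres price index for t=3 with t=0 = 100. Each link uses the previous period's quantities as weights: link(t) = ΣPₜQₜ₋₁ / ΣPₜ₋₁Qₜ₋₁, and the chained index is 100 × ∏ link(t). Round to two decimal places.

Link t=0→t=1:
ΣP(t=1)Q(t=0) = 90×12 + 304×3 + 27471×1 = 1080 + 912 + 27471 = 29463
ΣP(t=0)Q(t=0) = 74×12 + 266×3 + 26173×1 = 888 + 798 + 26173 = 27859
link = 29463/27859 = 1.057576
Link t=1→t=2:
ΣP(t=2)Q(t=1) = 77×15 + 292×3 + 29766×1 = 1155 + 876 + 29766 = 31797
ΣP(t=1)Q(t=1) = 90×15 + 304×3 + 27471×1 = 1350 + 912 + 27471 = 29733
link = 31797/29733 = 1.069418
Link t=2→t=3:
ΣP(t=3)Q(t=2) = 89×17 + 260×3 + 24337×1 = 1513 + 780 + 24337 = 26630
ΣP(t=2)Q(t=2) = 77×17 + 292×3 + 29766×1 = 1309 + 876 + 29766 = 31951
link = 26630/31951 = 0.833464
Chained index = 100 × 1.057576 × 1.069418 × 0.833464 = 94.2639

94.26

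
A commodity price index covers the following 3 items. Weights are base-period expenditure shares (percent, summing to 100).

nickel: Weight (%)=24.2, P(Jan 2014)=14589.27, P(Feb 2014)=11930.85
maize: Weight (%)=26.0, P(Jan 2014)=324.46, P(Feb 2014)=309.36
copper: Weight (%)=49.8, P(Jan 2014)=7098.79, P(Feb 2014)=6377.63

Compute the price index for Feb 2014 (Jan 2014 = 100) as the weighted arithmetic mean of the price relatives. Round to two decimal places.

nickel: 24.2 × (11930.85/14589.27) = 24.2 × 0.817783 = 19.7903
maize: 26.0 × (309.36/324.46) = 26.0 × 0.953461 = 24.7900
copper: 49.8 × (6377.63/7098.79) = 49.8 × 0.898411 = 44.7409
Index = Σ wᵢ·(p₁ᵢ/p₀ᵢ) = 19.7903 + 24.7900 + 44.7409 = 89.3212

89.32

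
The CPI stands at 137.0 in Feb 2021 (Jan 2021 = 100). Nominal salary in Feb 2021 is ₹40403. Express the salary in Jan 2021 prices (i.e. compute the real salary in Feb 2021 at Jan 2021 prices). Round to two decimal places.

29491.24

Real = Nominal ÷ (Index/100) = 40403 ÷ (137.0/100)
     = 40403 ÷ 1.370 = 29491.2409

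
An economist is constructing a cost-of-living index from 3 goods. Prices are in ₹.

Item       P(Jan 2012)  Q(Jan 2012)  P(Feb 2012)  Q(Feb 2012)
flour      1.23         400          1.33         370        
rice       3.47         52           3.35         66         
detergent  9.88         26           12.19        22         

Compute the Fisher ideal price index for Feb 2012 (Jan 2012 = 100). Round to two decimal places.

Laspeyres component (base-period weights):
ΣP(Feb 2012)Q(Jan 2012) = 1.33×400 + 3.35×52 + 12.19×26 = 532 + 174.2 + 316.94 = 1023.14
ΣP(Jan 2012)Q(Jan 2012) = 1.23×400 + 3.47×52 + 9.88×26 = 492 + 180.44 + 256.88 = 929.32
L = 1023.14 / 929.32 × 100 = 110.0956
Paasche component (current-period weights):
ΣP(Feb 2012)Q(Feb 2012) = 1.33×370 + 3.35×66 + 12.19×22 = 492.1 + 221.1 + 268.18 = 981.38
ΣP(Jan 2012)Q(Feb 2012) = 1.23×370 + 3.47×66 + 9.88×22 = 455.1 + 229.02 + 217.36 = 901.48
P = 981.38 / 901.48 × 100 = 108.8632
Fisher = √(L × P) = √(110.0956 × 108.8632) = 109.4776

109.48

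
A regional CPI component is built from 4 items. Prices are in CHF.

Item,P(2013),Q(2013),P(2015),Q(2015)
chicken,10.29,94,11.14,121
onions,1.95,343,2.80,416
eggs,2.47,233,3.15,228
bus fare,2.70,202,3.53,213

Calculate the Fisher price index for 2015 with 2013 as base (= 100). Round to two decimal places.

Laspeyres component (base-period weights):
ΣP(2015)Q(2013) = 11.14×94 + 2.80×343 + 3.15×233 + 3.53×202 = 1047.16 + 960.4 + 733.95 + 713.06 = 3454.57
ΣP(2013)Q(2013) = 10.29×94 + 1.95×343 + 2.47×233 + 2.70×202 = 967.26 + 668.85 + 575.51 + 545.4 = 2757.02
L = 3454.57 / 2757.02 × 100 = 125.3009
Paasche component (current-period weights):
ΣP(2015)Q(2015) = 11.14×121 + 2.80×416 + 3.15×228 + 3.53×213 = 1347.94 + 1164.8 + 718.2 + 751.89 = 3982.83
ΣP(2013)Q(2015) = 10.29×121 + 1.95×416 + 2.47×228 + 2.70×213 = 1245.09 + 811.2 + 563.16 + 575.1 = 3194.55
P = 3982.83 / 3194.55 × 100 = 124.6758
Fisher = √(L × P) = √(125.3009 × 124.6758) = 124.9879

124.99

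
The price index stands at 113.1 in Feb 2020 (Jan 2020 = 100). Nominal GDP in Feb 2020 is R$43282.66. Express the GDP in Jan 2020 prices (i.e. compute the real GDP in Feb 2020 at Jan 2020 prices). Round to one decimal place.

38269.4

Real = Nominal ÷ (Index/100) = 43282.66 ÷ (113.1/100)
     = 43282.66 ÷ 1.131 = 38269.3722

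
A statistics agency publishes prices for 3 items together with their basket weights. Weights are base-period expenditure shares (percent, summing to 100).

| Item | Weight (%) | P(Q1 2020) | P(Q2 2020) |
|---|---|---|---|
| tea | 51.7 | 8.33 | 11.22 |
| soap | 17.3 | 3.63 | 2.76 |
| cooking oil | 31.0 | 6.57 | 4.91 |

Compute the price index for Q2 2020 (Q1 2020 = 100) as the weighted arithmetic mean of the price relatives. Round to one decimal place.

106.0

tea: 51.7 × (11.22/8.33) = 51.7 × 1.346939 = 69.6367
soap: 17.3 × (2.76/3.63) = 17.3 × 0.760331 = 13.1537
cooking oil: 31.0 × (4.91/6.57) = 31.0 × 0.747336 = 23.1674
Index = Σ wᵢ·(p₁ᵢ/p₀ᵢ) = 69.6367 + 13.1537 + 23.1674 = 105.9579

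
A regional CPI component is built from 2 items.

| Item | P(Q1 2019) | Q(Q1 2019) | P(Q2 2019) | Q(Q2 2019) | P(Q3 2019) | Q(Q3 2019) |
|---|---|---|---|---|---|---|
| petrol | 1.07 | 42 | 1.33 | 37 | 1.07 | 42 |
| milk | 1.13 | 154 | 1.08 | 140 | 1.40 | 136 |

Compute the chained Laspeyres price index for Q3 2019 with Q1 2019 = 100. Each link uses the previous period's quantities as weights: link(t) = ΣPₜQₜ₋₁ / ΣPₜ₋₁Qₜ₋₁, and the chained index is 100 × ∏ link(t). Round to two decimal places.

Link Q1 2019→Q2 2019:
ΣP(Q2 2019)Q(Q1 2019) = 1.33×42 + 1.08×154 = 55.86 + 166.32 = 222.18
ΣP(Q1 2019)Q(Q1 2019) = 1.07×42 + 1.13×154 = 44.94 + 174.02 = 218.96
link = 222.18/218.96 = 1.014706
Link Q2 2019→Q3 2019:
ΣP(Q3 2019)Q(Q2 2019) = 1.07×37 + 1.40×140 = 39.59 + 196 = 235.59
ΣP(Q2 2019)Q(Q2 2019) = 1.33×37 + 1.08×140 = 49.21 + 151.2 = 200.41
link = 235.59/200.41 = 1.175540
Chained index = 100 × 1.014706 × 1.175540 = 119.2827

119.28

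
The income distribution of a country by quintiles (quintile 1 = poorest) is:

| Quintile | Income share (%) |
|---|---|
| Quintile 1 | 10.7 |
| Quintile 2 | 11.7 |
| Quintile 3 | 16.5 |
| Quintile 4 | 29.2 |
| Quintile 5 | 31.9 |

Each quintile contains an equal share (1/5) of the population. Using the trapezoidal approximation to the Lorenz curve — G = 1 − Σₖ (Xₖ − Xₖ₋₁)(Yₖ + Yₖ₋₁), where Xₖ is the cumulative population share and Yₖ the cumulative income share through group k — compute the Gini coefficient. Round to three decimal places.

Cumulative income shares Yₖ: 0.1070, 0.2240, 0.3890, 0.6810, 1.0000
Σ (Xₖ−Xₖ₋₁)(Yₖ+Yₖ₋₁) = (1/5)(0.1070+0.0000) + (1/5)(0.2240+0.1070) + (1/5)(0.3890+0.2240) + (1/5)(0.6810+0.3890) + (1/5)(1.0000+0.6810)
  = 0.0214 + 0.0662 + 0.1226 + 0.2140 + 0.3362 = 0.7604
G = 1 − 0.7604 = 0.2396

0.240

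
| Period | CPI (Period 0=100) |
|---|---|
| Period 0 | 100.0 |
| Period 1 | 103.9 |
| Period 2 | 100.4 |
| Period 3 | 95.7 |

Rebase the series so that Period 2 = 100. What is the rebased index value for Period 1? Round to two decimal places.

Rebased(Period 1) = 103.9 / 100.4 × 100 = 103.4861

103.49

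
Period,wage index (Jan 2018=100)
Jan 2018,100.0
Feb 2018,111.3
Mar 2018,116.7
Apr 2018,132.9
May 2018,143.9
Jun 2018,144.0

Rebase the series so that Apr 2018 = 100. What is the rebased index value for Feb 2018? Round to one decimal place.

Rebased(Feb 2018) = 111.3 / 132.9 × 100 = 83.7472

83.7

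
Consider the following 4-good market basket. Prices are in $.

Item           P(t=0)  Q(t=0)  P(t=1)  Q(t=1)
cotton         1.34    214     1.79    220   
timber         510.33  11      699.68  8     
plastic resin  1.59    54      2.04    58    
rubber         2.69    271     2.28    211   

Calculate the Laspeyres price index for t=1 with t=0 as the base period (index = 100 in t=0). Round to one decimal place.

Laspeyres price index uses base-period quantities as weights.
ΣP(t=1)·Q(t=0) = 1.79×214 + 699.68×11 + 2.04×54 + 2.28×271 = 383.06 + 7696.48 + 110.16 + 617.88 = 8807.58
ΣP(t=0)·Q(t=0) = 1.34×214 + 510.33×11 + 1.59×54 + 2.69×271 = 286.76 + 5613.63 + 85.86 + 728.99 = 6715.24
Index = 8807.58 / 6715.24 × 100 = 131.1581

131.2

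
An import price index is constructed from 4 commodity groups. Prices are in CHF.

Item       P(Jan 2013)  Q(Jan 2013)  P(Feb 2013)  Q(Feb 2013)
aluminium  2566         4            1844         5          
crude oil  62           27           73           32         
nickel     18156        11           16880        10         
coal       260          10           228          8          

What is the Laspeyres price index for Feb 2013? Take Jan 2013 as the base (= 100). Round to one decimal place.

92.1

Laspeyres price index uses base-period quantities as weights.
ΣP(Feb 2013)·Q(Jan 2013) = 1844×4 + 73×27 + 16880×11 + 228×10 = 7376 + 1971 + 185680 + 2280 = 197307
ΣP(Jan 2013)·Q(Jan 2013) = 2566×4 + 62×27 + 18156×11 + 260×10 = 10264 + 1674 + 199716 + 2600 = 214254
Index = 197307 / 214254 × 100 = 92.0902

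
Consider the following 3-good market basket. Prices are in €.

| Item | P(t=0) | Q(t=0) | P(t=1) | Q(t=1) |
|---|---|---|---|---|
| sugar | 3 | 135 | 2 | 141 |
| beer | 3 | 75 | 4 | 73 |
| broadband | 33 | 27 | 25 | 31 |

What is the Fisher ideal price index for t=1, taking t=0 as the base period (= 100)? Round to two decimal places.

81.44

Laspeyres component (base-period weights):
ΣP(t=1)Q(t=0) = 2×135 + 4×75 + 25×27 = 270 + 300 + 675 = 1245
ΣP(t=0)Q(t=0) = 3×135 + 3×75 + 33×27 = 405 + 225 + 891 = 1521
L = 1245 / 1521 × 100 = 81.8540
Paasche component (current-period weights):
ΣP(t=1)Q(t=1) = 2×141 + 4×73 + 25×31 = 282 + 292 + 775 = 1349
ΣP(t=0)Q(t=1) = 3×141 + 3×73 + 33×31 = 423 + 219 + 1023 = 1665
P = 1349 / 1665 × 100 = 81.0210
Fisher = √(L × P) = √(81.8540 × 81.0210) = 81.4365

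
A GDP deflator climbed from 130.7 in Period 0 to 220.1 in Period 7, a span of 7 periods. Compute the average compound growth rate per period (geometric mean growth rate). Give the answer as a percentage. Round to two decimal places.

7.73%

Growth factor = (220.1/130.7)^(1/7) = (1.684009)^(1/7) = 1.077296
Growth rate = 1.077296 − 1 = 0.077296 = 7.7296%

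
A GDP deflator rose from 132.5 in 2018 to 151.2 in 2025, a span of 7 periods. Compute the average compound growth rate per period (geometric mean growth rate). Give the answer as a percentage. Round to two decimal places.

Growth factor = (151.2/132.5)^(1/7) = (1.141132)^(1/7) = 1.019039
Growth rate = 1.019039 − 1 = 0.019039 = 1.9039%

1.90%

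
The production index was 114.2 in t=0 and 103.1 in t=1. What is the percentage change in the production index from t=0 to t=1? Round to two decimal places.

-9.72%

Change = (103.1 − 114.2) / 114.2 × 100
       = -11.1 / 114.2 × 100 = -9.7198%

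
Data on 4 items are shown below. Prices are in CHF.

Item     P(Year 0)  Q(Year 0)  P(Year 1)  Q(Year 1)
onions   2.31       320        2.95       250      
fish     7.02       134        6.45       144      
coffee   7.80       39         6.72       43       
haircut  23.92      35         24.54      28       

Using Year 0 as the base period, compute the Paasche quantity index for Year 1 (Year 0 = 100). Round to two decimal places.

90.21

Paasche quantity index uses current-period prices as weights.
ΣP(Year 1)·Q(Year 1) = 2.95×250 + 6.45×144 + 6.72×43 + 24.54×28 = 737.5 + 928.8 + 288.96 + 687.12 = 2642.38
ΣP(Year 1)·Q(Year 0) = 2.95×320 + 6.45×134 + 6.72×39 + 24.54×35 = 944 + 864.3 + 262.08 + 858.9 = 2929.28
Index = 2642.38 / 2929.28 × 100 = 90.2058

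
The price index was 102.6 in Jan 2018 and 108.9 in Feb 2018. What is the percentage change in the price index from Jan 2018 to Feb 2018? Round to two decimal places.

Change = (108.9 − 102.6) / 102.6 × 100
       = 6.3 / 102.6 × 100 = 6.1404%

6.14%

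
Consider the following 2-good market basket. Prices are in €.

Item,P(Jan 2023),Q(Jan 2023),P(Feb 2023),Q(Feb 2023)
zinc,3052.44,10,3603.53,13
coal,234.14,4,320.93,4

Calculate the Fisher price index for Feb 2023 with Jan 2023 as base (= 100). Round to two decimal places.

118.56

Laspeyres component (base-period weights):
ΣP(Feb 2023)Q(Jan 2023) = 3603.53×10 + 320.93×4 = 36035.3 + 1283.72 = 37319.02
ΣP(Jan 2023)Q(Jan 2023) = 3052.44×10 + 234.14×4 = 30524.4 + 936.56 = 31460.96
L = 37319.02 / 31460.96 × 100 = 118.6201
Paasche component (current-period weights):
ΣP(Feb 2023)Q(Feb 2023) = 3603.53×13 + 320.93×4 = 46845.89 + 1283.72 = 48129.61
ΣP(Jan 2023)Q(Feb 2023) = 3052.44×13 + 234.14×4 = 39681.72 + 936.56 = 40618.28
P = 48129.61 / 40618.28 × 100 = 118.4925
Fisher = √(L × P) = √(118.6201 × 118.4925) = 118.5563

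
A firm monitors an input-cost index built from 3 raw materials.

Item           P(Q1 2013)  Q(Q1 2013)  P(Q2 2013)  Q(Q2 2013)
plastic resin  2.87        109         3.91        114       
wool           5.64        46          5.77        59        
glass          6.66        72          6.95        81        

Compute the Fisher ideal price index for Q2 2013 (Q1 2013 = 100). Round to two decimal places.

Laspeyres component (base-period weights):
ΣP(Q2 2013)Q(Q1 2013) = 3.91×109 + 5.77×46 + 6.95×72 = 426.19 + 265.42 + 500.4 = 1192.01
ΣP(Q1 2013)Q(Q1 2013) = 2.87×109 + 5.64×46 + 6.66×72 = 312.83 + 259.44 + 479.52 = 1051.79
L = 1192.01 / 1051.79 × 100 = 113.3316
Paasche component (current-period weights):
ΣP(Q2 2013)Q(Q2 2013) = 3.91×114 + 5.77×59 + 6.95×81 = 445.74 + 340.43 + 562.95 = 1349.12
ΣP(Q1 2013)Q(Q2 2013) = 2.87×114 + 5.64×59 + 6.66×81 = 327.18 + 332.76 + 539.46 = 1199.4
P = 1349.12 / 1199.4 × 100 = 112.4829
Fisher = √(L × P) = √(113.3316 × 112.4829) = 112.9064

112.91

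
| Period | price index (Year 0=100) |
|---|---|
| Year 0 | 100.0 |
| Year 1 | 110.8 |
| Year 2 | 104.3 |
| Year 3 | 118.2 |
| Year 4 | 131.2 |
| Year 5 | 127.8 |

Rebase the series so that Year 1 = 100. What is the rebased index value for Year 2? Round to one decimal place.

Rebased(Year 2) = 104.3 / 110.8 × 100 = 94.1336

94.1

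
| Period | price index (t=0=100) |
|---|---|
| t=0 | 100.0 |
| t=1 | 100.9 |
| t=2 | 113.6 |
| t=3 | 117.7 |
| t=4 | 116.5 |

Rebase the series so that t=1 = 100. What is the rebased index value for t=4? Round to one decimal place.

Rebased(t=4) = 116.5 / 100.9 × 100 = 115.4609

115.5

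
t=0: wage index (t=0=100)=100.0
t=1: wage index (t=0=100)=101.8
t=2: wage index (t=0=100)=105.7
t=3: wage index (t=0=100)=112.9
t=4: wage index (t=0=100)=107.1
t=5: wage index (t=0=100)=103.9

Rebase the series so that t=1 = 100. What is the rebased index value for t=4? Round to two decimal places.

105.21

Rebased(t=4) = 107.1 / 101.8 × 100 = 105.2063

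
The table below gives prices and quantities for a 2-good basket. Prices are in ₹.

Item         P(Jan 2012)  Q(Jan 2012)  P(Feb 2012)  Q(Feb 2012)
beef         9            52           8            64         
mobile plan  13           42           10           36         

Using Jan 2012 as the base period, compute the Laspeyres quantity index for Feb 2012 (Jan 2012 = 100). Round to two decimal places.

102.96

Laspeyres quantity index uses base-period prices as weights.
ΣP(Jan 2012)·Q(Feb 2012) = 9×64 + 13×36 = 576 + 468 = 1044
ΣP(Jan 2012)·Q(Jan 2012) = 9×52 + 13×42 = 468 + 546 = 1014
Index = 1044 / 1014 × 100 = 102.9586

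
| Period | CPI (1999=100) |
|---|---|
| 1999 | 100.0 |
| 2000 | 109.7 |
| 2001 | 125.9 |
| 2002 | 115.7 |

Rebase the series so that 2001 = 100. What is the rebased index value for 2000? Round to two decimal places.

87.13

Rebased(2000) = 109.7 / 125.9 × 100 = 87.1326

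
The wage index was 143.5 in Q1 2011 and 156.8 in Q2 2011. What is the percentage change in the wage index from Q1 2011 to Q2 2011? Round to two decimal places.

Change = (156.8 − 143.5) / 143.5 × 100
       = 13.3 / 143.5 × 100 = 9.2683%

9.27%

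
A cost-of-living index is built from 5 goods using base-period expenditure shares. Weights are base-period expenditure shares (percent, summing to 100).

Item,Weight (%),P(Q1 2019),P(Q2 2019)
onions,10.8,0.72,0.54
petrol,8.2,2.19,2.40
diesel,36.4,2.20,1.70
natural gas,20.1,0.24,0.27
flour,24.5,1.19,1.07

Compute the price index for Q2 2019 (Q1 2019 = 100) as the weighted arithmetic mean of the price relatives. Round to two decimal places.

89.86

onions: 10.8 × (0.54/0.72) = 10.8 × 0.750000 = 8.1000
petrol: 8.2 × (2.40/2.19) = 8.2 × 1.095890 = 8.9863
diesel: 36.4 × (1.70/2.20) = 36.4 × 0.772727 = 28.1273
natural gas: 20.1 × (0.27/0.24) = 20.1 × 1.125000 = 22.6125
flour: 24.5 × (1.07/1.19) = 24.5 × 0.899160 = 22.0294
Index = Σ wᵢ·(p₁ᵢ/p₀ᵢ) = 8.1000 + 8.9863 + 28.1273 + 22.6125 + 22.0294 = 89.8555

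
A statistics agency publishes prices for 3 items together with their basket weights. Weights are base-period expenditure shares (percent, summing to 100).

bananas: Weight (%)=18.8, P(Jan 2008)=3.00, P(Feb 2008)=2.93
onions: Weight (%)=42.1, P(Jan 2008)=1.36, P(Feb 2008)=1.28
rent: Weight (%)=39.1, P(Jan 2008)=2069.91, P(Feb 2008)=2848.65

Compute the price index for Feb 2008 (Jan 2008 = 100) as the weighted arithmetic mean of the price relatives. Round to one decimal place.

111.8

bananas: 18.8 × (2.93/3.00) = 18.8 × 0.976667 = 18.3613
onions: 42.1 × (1.28/1.36) = 42.1 × 0.941176 = 39.6235
rent: 39.1 × (2848.65/2069.91) = 39.1 × 1.376219 = 53.8102
Index = Σ wᵢ·(p₁ᵢ/p₀ᵢ) = 18.3613 + 39.6235 + 53.8102 = 111.7950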